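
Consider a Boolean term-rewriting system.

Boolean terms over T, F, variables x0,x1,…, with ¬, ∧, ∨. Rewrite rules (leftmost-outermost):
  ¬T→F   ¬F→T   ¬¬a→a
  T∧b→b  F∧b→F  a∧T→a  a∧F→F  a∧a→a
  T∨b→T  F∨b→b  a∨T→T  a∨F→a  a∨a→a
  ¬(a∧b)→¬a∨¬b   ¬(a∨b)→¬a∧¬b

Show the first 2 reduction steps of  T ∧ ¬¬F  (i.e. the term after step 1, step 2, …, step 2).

Answer: after 2 steps: F

Derivation:
  start: T ∧ ¬¬F
  [1] ¬¬F
  [2] F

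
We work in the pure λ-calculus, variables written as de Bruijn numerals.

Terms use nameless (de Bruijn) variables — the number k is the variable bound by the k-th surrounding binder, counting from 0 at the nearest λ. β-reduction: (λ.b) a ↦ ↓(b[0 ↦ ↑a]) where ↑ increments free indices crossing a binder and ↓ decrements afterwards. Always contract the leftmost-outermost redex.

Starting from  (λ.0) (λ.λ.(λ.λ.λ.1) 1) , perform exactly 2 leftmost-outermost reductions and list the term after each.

  start: (λ.0) (λ.λ.(λ.λ.λ.1) 1)
  →1  λ.λ.(λ.λ.λ.1) 1
  →2  λ.λ.λ.λ.1

Answer: after 2 steps: λ.λ.λ.λ.1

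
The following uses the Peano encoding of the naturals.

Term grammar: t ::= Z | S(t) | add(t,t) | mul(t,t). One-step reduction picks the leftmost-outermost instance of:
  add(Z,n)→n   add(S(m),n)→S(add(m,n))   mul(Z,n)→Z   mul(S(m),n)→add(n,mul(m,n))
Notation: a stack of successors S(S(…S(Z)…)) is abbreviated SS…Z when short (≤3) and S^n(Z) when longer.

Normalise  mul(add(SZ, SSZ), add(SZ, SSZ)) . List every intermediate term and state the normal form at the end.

Answer: normal form = S^9(Z)  (in 24 steps)

Working:
  start: mul(add(SZ, SSZ), add(SZ, SSZ))
  →1  mul(S(add(Z, SSZ)), add(SZ, SSZ))
  →2  add(add(SZ, SSZ), mul(add(Z, SSZ), add(SZ, SSZ)))
  →3  add(S(add(Z, SSZ)), mul(add(Z, SSZ), add(SZ, SSZ)))
  →4  S(add(add(Z, SSZ), mul(add(Z, SSZ), add(SZ, SSZ))))
  →5  S(add(SSZ, mul(add(Z, SSZ), add(SZ, SSZ))))
  →6  S(S(add(SZ, mul(add(Z, SSZ), add(SZ, SSZ)))))
  →7  S(S(S(add(Z, mul(add(Z, SSZ), add(SZ, SSZ))))))
  →8  S(S(S(mul(add(Z, SSZ), add(SZ, SSZ)))))
  →9  S(S(S(mul(SSZ, add(SZ, SSZ)))))
  →10  S(S(S(add(add(SZ, SSZ), mul(SZ, add(SZ, SSZ))))))
  →11  S(S(S(add(S(add(Z, SSZ)), mul(SZ, add(SZ, SSZ))))))
  →12  S(S(S(S(add(add(Z, SSZ), mul(SZ, add(SZ, SSZ)))))))
  →13  S(S(S(S(add(SSZ, mul(SZ, add(SZ, SSZ)))))))
  →14  S(S(S(S(S(add(SZ, mul(SZ, add(SZ, SSZ))))))))
  →15  S(S(S(S(S(S(add(Z, mul(SZ, add(SZ, SSZ)))))))))
  →16  S(S(S(S(S(S(mul(SZ, add(SZ, SSZ))))))))
  →17  S(S(S(S(S(S(add(add(SZ, SSZ), mul(Z, add(SZ, SSZ)))))))))
  →18  S(S(S(S(S(S(add(S(add(Z, SSZ)), mul(Z, add(SZ, SSZ)))))))))
  →19  S(S(S(S(S(S(S(add(add(Z, SSZ), mul(Z, add(SZ, SSZ))))))))))
  →20  S(S(S(S(S(S(S(add(SSZ, mul(Z, add(SZ, SSZ))))))))))
  →21  S(S(S(S(S(S(S(S(add(SZ, mul(Z, add(SZ, SSZ)))))))))))
  →22  S(S(S(S(S(S(S(S(S(add(Z, mul(Z, add(SZ, SSZ))))))))))))
  →23  S(S(S(S(S(S(S(S(S(mul(Z, add(SZ, SSZ)))))))))))
  →24  S^9(Z)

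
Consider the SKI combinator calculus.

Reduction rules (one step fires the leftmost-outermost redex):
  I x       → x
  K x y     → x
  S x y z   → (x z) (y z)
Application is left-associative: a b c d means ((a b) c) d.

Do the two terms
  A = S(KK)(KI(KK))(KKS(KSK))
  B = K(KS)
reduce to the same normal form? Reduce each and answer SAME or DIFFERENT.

Term A:
  start: S(KK)(KI(KK))(KKS(KSK))
  [1] KK(KKS(KSK))(KI(KK)(KKS(KSK)))
  [2] K(KI(KK)(KKS(KSK)))
  [3] K(I(KKS(KSK)))
  [4] K(KKS(KSK))
  [5] K(K(KSK))
  [6] K(KS)

Term B:
  start: K(KS)

Answer: SAME — A ⇓ K(KS), B ⇓ K(KS)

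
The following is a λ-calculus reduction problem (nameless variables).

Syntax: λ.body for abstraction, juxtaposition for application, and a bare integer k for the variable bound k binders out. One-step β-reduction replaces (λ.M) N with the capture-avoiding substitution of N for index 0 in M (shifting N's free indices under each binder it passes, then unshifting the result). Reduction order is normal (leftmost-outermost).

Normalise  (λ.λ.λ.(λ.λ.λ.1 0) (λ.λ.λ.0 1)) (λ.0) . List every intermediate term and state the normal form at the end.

Answer: normal form = λ.λ.λ.λ.1 0  (in 2 steps)

Working:
  start: (λ.λ.λ.(λ.λ.λ.1 0) (λ.λ.λ.0 1)) (λ.0)
  step 1: λ.λ.(λ.λ.λ.1 0) (λ.λ.λ.0 1)
  step 2: λ.λ.λ.λ.1 0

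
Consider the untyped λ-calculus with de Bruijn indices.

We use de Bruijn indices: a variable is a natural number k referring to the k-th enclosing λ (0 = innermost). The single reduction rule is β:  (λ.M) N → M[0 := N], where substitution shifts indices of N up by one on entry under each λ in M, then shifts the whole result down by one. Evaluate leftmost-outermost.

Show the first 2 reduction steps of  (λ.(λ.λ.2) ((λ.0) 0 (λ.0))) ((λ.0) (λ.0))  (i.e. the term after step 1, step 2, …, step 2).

Answer: after 2 steps: λ.(λ.0) (λ.0)

Reduction:
  start: (λ.(λ.λ.2) ((λ.0) 0 (λ.0))) ((λ.0) (λ.0))
  step 1: (λ.λ.(λ.0) (λ.0)) ((λ.0) ((λ.0) (λ.0)) (λ.0))
  step 2: λ.(λ.0) (λ.0)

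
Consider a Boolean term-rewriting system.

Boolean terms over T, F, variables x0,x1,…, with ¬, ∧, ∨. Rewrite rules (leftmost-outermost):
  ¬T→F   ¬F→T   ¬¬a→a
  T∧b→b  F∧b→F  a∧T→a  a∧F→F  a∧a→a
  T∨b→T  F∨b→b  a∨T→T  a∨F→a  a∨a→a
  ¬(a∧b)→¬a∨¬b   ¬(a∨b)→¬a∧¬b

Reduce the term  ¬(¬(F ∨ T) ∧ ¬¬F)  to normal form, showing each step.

Answer: normal form = T  (in 4 steps)

Working:
  start: ¬(¬(F ∨ T) ∧ ¬¬F)
  [1] ¬¬(F ∨ T) ∨ ¬¬¬F
  [2] (F ∨ T) ∨ ¬¬¬F
  [3] T ∨ ¬¬¬F
  [4] T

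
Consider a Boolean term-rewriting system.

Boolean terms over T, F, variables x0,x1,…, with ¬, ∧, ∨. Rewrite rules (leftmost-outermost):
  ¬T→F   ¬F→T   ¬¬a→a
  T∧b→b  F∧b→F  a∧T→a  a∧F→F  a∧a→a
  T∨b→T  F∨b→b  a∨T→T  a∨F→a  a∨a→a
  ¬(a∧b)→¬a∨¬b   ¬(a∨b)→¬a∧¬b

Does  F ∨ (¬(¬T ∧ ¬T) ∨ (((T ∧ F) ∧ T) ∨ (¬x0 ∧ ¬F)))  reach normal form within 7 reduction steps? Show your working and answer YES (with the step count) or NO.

Answer: YES — reaches normal form T in 5 ≤ 7 steps

Derivation:
  start: F ∨ (¬(¬T ∧ ¬T) ∨ (((T ∧ F) ∧ T) ∨ (¬x0 ∧ ¬F)))
  →1  ¬(¬T ∧ ¬T) ∨ (((T ∧ F) ∧ T) ∨ (¬x0 ∧ ¬F))
  →2  (¬¬T ∨ ¬¬T) ∨ (((T ∧ F) ∧ T) ∨ (¬x0 ∧ ¬F))
  →3  ¬¬T ∨ (((T ∧ F) ∧ T) ∨ (¬x0 ∧ ¬F))
  →4  T ∨ (((T ∧ F) ∧ T) ∨ (¬x0 ∧ ¬F))
  →5  T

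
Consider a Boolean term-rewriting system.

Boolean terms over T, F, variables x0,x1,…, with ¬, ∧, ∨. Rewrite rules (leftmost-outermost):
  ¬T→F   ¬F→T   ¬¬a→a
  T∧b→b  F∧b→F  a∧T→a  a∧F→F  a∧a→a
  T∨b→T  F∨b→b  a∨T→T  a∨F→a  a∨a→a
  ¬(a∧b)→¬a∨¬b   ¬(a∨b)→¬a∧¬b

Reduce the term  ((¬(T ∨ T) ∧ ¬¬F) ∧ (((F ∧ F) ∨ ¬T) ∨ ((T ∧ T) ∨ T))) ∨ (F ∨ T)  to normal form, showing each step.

  start: ((¬(T ∨ T) ∧ ¬¬F) ∧ (((F ∧ F) ∨ ¬T) ∨ ((T ∧ T) ∨ T))) ∨ (F ∨ T)
  [1] (((¬T ∧ ¬T) ∧ ¬¬F) ∧ (((F ∧ F) ∨ ¬T) ∨ ((T ∧ T) ∨ T))) ∨ (F ∨ T)
  [2] ((¬T ∧ ¬¬F) ∧ (((F ∧ F) ∨ ¬T) ∨ ((T ∧ T) ∨ T))) ∨ (F ∨ T)
  [3] ((F ∧ ¬¬F) ∧ (((F ∧ F) ∨ ¬T) ∨ ((T ∧ T) ∨ T))) ∨ (F ∨ T)
  [4] (F ∧ (((F ∧ F) ∨ ¬T) ∨ ((T ∧ T) ∨ T))) ∨ (F ∨ T)
  [5] F ∨ (F ∨ T)
  [6] F ∨ T
  [7] T

Answer: normal form = T  (in 7 steps)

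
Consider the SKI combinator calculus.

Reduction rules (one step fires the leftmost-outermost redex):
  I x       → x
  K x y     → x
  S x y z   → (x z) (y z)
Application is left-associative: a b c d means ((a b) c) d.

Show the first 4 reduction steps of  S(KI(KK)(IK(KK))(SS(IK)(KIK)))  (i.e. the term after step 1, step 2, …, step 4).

Answer: after 4 steps: S(KK)

Working:
  start: S(KI(KK)(IK(KK))(SS(IK)(KIK)))
  step 1: S(I(IK(KK))(SS(IK)(KIK)))
  step 2: S(IK(KK)(SS(IK)(KIK)))
  step 3: S(K(KK)(SS(IK)(KIK)))
  step 4: S(KK)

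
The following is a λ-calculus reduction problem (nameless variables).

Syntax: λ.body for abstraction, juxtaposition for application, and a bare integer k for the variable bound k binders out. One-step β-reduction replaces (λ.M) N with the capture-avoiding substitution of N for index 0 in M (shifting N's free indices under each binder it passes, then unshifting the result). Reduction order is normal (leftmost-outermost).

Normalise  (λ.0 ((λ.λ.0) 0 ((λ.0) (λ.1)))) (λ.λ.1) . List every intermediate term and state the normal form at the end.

  start: (λ.0 ((λ.λ.0) 0 ((λ.0) (λ.1)))) (λ.λ.1)
  [1] (λ.λ.1) ((λ.λ.0) (λ.λ.1) ((λ.0) (λ.λ.λ.1)))
  [2] λ.(λ.λ.0) (λ.λ.1) ((λ.0) (λ.λ.λ.1))
  [3] λ.(λ.0) ((λ.0) (λ.λ.λ.1))
  [4] λ.(λ.0) (λ.λ.λ.1)
  [5] λ.λ.λ.λ.1

Answer: normal form = λ.λ.λ.λ.1  (in 5 steps)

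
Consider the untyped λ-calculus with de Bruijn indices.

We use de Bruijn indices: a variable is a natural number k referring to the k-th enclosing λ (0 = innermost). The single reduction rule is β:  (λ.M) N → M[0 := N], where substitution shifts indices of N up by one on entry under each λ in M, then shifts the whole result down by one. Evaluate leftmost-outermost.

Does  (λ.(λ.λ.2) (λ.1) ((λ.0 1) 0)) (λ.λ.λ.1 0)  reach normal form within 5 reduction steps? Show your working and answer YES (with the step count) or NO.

  start: (λ.(λ.λ.2) (λ.1) ((λ.0 1) 0)) (λ.λ.λ.1 0)
  →1  (λ.λ.λ.λ.λ.1 0) (λ.λ.λ.λ.1 0) ((λ.0 (λ.λ.λ.1 0)) (λ.λ.λ.1 0))
  →2  (λ.λ.λ.λ.1 0) ((λ.0 (λ.λ.λ.1 0)) (λ.λ.λ.1 0))
  →3  λ.λ.λ.1 0

Answer: YES — reaches normal form λ.λ.λ.1 0 in 3 ≤ 5 steps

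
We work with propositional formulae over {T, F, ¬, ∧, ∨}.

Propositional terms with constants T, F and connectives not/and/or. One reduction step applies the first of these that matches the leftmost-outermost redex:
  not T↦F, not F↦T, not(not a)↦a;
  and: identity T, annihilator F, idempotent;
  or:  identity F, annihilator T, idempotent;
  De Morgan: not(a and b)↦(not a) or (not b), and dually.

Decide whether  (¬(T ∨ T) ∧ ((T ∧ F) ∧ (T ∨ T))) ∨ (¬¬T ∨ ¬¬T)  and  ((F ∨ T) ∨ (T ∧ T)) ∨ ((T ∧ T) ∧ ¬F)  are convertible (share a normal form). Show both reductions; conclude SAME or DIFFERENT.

Answer: SAME — A ⇓ T, B ⇓ T

Working:
Term A:
  start: (¬(T ∨ T) ∧ ((T ∧ F) ∧ (T ∨ T))) ∨ (¬¬T ∨ ¬¬T)
  →1  ((¬T ∧ ¬T) ∧ ((T ∧ F) ∧ (T ∨ T))) ∨ (¬¬T ∨ ¬¬T)
  →2  (¬T ∧ ((T ∧ F) ∧ (T ∨ T))) ∨ (¬¬T ∨ ¬¬T)
  →3  (F ∧ ((T ∧ F) ∧ (T ∨ T))) ∨ (¬¬T ∨ ¬¬T)
  →4  F ∨ (¬¬T ∨ ¬¬T)
  →5  ¬¬T ∨ ¬¬T
  →6  ¬¬T
  →7  T

Term B:
  start: ((F ∨ T) ∨ (T ∧ T)) ∨ ((T ∧ T) ∧ ¬F)
  →1  (T ∨ (T ∧ T)) ∨ ((T ∧ T) ∧ ¬F)
  →2  T ∨ ((T ∧ T) ∧ ¬F)
  →3  T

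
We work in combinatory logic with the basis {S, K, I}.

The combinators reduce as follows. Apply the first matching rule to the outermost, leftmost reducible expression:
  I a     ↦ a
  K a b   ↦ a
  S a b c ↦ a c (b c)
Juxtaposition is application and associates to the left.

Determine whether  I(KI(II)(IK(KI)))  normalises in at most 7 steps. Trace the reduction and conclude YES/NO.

Answer: YES — reaches normal form K(KI) in 4 ≤ 7 steps

Working:
  start: I(KI(II)(IK(KI)))
  [1] KI(II)(IK(KI))
  [2] I(IK(KI))
  [3] IK(KI)
  [4] K(KI)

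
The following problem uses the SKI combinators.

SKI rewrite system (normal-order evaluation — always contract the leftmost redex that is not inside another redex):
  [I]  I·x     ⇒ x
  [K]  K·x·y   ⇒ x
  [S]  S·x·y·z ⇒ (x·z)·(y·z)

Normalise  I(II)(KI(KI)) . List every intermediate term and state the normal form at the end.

  start: I(II)(KI(KI))
  [1] II(KI(KI))
  [2] I(KI(KI))
  [3] KI(KI)
  [4] I

Answer: normal form = I  (in 4 steps)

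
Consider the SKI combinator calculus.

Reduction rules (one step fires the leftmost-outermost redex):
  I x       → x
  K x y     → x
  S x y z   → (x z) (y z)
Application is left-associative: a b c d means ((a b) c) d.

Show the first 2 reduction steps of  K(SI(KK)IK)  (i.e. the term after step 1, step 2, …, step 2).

Answer: after 2 steps: K(I(KKI)K)

Derivation:
  start: K(SI(KK)IK)
  →1  K(II(KKI)K)
  →2  K(I(KKI)K)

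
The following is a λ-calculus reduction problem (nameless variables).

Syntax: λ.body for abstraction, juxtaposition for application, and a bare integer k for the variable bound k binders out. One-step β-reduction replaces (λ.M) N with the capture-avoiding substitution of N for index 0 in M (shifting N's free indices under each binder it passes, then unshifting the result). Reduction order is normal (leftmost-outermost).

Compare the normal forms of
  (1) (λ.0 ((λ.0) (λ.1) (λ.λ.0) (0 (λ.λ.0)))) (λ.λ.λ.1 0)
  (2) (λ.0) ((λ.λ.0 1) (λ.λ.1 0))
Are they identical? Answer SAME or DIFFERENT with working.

Term A:
  start: (λ.0 ((λ.0) (λ.1) (λ.λ.0) (0 (λ.λ.0)))) (λ.λ.λ.1 0)
  [1] (λ.λ.λ.1 0) ((λ.0) (λ.λ.λ.λ.1 0) (λ.λ.0) ((λ.λ.λ.1 0) (λ.λ.0)))
  [2] λ.λ.1 0

Term B:
  start: (λ.0) ((λ.λ.0 1) (λ.λ.1 0))
  [1] (λ.λ.0 1) (λ.λ.1 0)
  [2] λ.0 (λ.λ.1 0)

Answer: DIFFERENT — A ⇓ λ.λ.1 0, B ⇓ λ.0 (λ.λ.1 0)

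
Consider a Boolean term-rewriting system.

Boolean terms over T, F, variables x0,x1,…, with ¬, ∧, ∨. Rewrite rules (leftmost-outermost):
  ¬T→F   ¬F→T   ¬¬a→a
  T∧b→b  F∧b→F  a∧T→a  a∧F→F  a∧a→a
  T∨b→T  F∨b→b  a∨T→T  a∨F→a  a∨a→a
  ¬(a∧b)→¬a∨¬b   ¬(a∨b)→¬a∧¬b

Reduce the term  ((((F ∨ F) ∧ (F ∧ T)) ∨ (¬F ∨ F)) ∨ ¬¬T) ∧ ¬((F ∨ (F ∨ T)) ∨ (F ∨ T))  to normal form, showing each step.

Answer: normal form = F  (in 16 steps)

Working:
  start: ((((F ∨ F) ∧ (F ∧ T)) ∨ (¬F ∨ F)) ∨ ¬¬T) ∧ ¬((F ∨ (F ∨ T)) ∨ (F ∨ T))
  step 1: (((F ∧ (F ∧ T)) ∨ (¬F ∨ F)) ∨ ¬¬T) ∧ ¬((F ∨ (F ∨ T)) ∨ (F ∨ T))
  step 2: ((F ∨ (¬F ∨ F)) ∨ ¬¬T) ∧ ¬((F ∨ (F ∨ T)) ∨ (F ∨ T))
  step 3: ((¬F ∨ F) ∨ ¬¬T) ∧ ¬((F ∨ (F ∨ T)) ∨ (F ∨ T))
  step 4: (¬F ∨ ¬¬T) ∧ ¬((F ∨ (F ∨ T)) ∨ (F ∨ T))
  step 5: (T ∨ ¬¬T) ∧ ¬((F ∨ (F ∨ T)) ∨ (F ∨ T))
  step 6: T ∧ ¬((F ∨ (F ∨ T)) ∨ (F ∨ T))
  step 7: ¬((F ∨ (F ∨ T)) ∨ (F ∨ T))
  step 8: ¬(F ∨ (F ∨ T)) ∧ ¬(F ∨ T)
  step 9: (¬F ∧ ¬(F ∨ T)) ∧ ¬(F ∨ T)
  step 10: (T ∧ ¬(F ∨ T)) ∧ ¬(F ∨ T)
  step 11: ¬(F ∨ T) ∧ ¬(F ∨ T)
  step 12: ¬(F ∨ T)
  step 13: ¬F ∧ ¬T
  step 14: T ∧ ¬T
  step 15: ¬T
  step 16: F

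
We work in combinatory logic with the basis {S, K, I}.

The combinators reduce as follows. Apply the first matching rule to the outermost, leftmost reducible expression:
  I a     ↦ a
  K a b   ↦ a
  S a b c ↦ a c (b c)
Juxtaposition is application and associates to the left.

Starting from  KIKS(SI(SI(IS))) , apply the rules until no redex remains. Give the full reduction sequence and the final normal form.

Answer: normal form = S(SI(SIS))  (in 3 steps)

Working:
  start: KIKS(SI(SI(IS)))
  [1] IS(SI(SI(IS)))
  [2] S(SI(SI(IS)))
  [3] S(SI(SIS))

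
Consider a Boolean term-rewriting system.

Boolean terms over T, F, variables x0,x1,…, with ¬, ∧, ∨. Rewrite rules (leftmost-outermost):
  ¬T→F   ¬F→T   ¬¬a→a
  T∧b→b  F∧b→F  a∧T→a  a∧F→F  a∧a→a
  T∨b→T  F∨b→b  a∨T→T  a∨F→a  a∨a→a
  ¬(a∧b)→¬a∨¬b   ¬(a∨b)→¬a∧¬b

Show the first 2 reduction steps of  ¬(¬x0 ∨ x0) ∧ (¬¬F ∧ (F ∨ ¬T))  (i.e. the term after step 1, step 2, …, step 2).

  start: ¬(¬x0 ∨ x0) ∧ (¬¬F ∧ (F ∨ ¬T))
  [1] (¬¬x0 ∧ ¬x0) ∧ (¬¬F ∧ (F ∨ ¬T))
  [2] (x0 ∧ ¬x0) ∧ (¬¬F ∧ (F ∨ ¬T))

Answer: after 2 steps: (x0 ∧ ¬x0) ∧ (¬¬F ∧ (F ∨ ¬T))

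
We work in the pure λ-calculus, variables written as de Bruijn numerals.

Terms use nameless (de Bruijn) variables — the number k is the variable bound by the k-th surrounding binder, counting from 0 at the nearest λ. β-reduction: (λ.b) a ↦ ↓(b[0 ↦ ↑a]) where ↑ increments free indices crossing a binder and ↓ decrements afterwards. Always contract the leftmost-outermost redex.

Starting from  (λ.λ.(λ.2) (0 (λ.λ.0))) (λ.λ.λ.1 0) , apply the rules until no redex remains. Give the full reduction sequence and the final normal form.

Answer: normal form = λ.λ.λ.λ.1 0  (in 2 steps)

Working:
  start: (λ.λ.(λ.2) (0 (λ.λ.0))) (λ.λ.λ.1 0)
  →1  λ.(λ.λ.λ.λ.1 0) (0 (λ.λ.0))
  →2  λ.λ.λ.λ.1 0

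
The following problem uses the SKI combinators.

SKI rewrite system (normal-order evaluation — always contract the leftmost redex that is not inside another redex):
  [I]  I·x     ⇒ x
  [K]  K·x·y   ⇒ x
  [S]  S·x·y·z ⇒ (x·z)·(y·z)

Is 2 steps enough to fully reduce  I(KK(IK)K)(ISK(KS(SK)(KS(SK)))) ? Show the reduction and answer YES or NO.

  start: I(KK(IK)K)(ISK(KS(SK)(KS(SK))))
  →1  KK(IK)K(ISK(KS(SK)(KS(SK))))
  →2  KK(ISK(KS(SK)(KS(SK))))

Answer: NO — after 2 steps the term is KK(ISK(KS(SK)(KS(SK)))), not yet normal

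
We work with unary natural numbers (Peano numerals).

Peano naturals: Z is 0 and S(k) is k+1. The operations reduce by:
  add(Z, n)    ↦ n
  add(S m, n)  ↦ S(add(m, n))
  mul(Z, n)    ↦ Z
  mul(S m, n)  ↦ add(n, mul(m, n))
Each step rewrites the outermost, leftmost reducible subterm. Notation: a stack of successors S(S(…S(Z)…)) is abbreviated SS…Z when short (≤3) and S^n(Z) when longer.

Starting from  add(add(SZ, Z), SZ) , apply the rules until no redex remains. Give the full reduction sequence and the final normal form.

Answer: normal form = SSZ  (in 4 steps)

Reduction:
  start: add(add(SZ, Z), SZ)
  →1  add(S(add(Z, Z)), SZ)
  →2  S(add(add(Z, Z), SZ))
  →3  S(add(Z, SZ))
  →4  SSZ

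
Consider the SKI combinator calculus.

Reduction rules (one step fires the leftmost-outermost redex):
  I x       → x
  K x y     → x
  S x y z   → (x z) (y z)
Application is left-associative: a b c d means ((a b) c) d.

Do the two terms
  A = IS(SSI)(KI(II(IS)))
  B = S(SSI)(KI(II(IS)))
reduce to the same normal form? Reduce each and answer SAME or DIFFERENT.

Answer: SAME — A ⇓ S(SSI)I, B ⇓ S(SSI)I

Reduction:
Term A:
  start: IS(SSI)(KI(II(IS)))
  [1] S(SSI)(KI(II(IS)))
  [2] S(SSI)I

Term B:
  start: S(SSI)(KI(II(IS)))
  [1] S(SSI)I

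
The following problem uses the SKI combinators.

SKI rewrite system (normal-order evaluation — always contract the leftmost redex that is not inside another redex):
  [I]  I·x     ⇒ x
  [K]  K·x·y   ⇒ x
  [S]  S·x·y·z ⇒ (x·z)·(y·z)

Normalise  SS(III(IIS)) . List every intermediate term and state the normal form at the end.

  start: SS(III(IIS))
  [1] SS(II(IIS))
  [2] SS(I(IIS))
  [3] SS(IIS)
  [4] SS(IS)
  [5] SSS

Answer: normal form = SSS  (in 5 steps)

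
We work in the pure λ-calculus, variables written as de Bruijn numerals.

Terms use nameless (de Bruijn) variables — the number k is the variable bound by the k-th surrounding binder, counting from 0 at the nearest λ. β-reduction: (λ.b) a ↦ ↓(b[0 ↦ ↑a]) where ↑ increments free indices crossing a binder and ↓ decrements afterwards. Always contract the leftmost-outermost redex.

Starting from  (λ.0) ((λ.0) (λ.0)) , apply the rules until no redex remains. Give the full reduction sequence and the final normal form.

  start: (λ.0) ((λ.0) (λ.0))
  →1  (λ.0) (λ.0)
  →2  λ.0

Answer: normal form = λ.0  (in 2 steps)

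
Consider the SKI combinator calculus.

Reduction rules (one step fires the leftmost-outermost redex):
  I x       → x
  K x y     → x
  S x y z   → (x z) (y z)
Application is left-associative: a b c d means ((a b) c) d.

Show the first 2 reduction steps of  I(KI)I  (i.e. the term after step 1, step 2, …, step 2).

Answer: after 2 steps: I

Derivation:
  start: I(KI)I
  →1  KII
  →2  I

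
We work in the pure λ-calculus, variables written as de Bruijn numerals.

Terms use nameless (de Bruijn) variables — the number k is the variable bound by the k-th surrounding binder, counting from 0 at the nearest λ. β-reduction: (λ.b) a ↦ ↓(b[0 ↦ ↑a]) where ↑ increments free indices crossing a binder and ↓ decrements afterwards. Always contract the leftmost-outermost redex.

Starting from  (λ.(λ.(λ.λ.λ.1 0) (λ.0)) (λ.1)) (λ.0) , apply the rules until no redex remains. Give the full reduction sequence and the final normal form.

  start: (λ.(λ.(λ.λ.λ.1 0) (λ.0)) (λ.1)) (λ.0)
  step 1: (λ.(λ.λ.λ.1 0) (λ.0)) (λ.λ.0)
  step 2: (λ.λ.λ.1 0) (λ.0)
  step 3: λ.λ.1 0

Answer: normal form = λ.λ.1 0  (in 3 steps)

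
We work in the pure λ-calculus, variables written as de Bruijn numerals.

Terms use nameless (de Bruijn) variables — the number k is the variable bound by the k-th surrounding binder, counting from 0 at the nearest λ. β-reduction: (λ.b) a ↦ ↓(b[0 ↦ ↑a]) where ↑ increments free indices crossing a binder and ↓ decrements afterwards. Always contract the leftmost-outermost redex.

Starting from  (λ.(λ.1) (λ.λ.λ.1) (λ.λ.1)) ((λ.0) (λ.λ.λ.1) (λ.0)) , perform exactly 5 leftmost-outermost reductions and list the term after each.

  start: (λ.(λ.1) (λ.λ.λ.1) (λ.λ.1)) ((λ.0) (λ.λ.λ.1) (λ.0))
  step 1: (λ.(λ.0) (λ.λ.λ.1) (λ.0)) (λ.λ.λ.1) (λ.λ.1)
  step 2: (λ.0) (λ.λ.λ.1) (λ.0) (λ.λ.1)
  step 3: (λ.λ.λ.1) (λ.0) (λ.λ.1)
  step 4: (λ.λ.1) (λ.λ.1)
  step 5: λ.λ.λ.1

Answer: after 5 steps: λ.λ.λ.1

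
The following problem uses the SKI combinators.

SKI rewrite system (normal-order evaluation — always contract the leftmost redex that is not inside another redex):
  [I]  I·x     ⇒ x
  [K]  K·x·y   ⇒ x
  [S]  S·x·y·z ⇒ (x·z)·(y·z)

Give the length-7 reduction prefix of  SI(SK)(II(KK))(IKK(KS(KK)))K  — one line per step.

  start: SI(SK)(II(KK))(IKK(KS(KK)))K
  step 1: I(II(KK))(SK(II(KK)))(IKK(KS(KK)))K
  step 2: II(KK)(SK(II(KK)))(IKK(KS(KK)))K
  step 3: I(KK)(SK(II(KK)))(IKK(KS(KK)))K
  step 4: KK(SK(II(KK)))(IKK(KS(KK)))K
  step 5: K(IKK(KS(KK)))K
  step 6: IKK(KS(KK))
  step 7: KK(KS(KK))

Answer: after 7 steps: KK(KS(KK))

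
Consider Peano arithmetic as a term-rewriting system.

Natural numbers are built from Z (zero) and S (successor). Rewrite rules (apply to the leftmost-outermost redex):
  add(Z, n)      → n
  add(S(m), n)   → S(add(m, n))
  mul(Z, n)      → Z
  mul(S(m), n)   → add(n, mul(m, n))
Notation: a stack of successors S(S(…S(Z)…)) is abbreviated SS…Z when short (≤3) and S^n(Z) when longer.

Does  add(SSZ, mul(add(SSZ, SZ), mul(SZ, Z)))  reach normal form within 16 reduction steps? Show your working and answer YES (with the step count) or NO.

Answer: NO — after 16 steps the term is S(S(mul(SZ, mul(SZ, Z)))), not yet normal

Derivation:
  start: add(SSZ, mul(add(SSZ, SZ), mul(SZ, Z)))
  →1  S(add(SZ, mul(add(SSZ, SZ), mul(SZ, Z))))
  →2  S(S(add(Z, mul(add(SSZ, SZ), mul(SZ, Z)))))
  →3  S(S(mul(add(SSZ, SZ), mul(SZ, Z))))
  →4  S(S(mul(S(add(SZ, SZ)), mul(SZ, Z))))
  →5  S(S(add(mul(SZ, Z), mul(add(SZ, SZ), mul(SZ, Z)))))
  →6  S(S(add(add(Z, mul(Z, Z)), mul(add(SZ, SZ), mul(SZ, Z)))))
  →7  S(S(add(mul(Z, Z), mul(add(SZ, SZ), mul(SZ, Z)))))
  →8  S(S(add(Z, mul(add(SZ, SZ), mul(SZ, Z)))))
  →9  S(S(mul(add(SZ, SZ), mul(SZ, Z))))
  →10  S(S(mul(S(add(Z, SZ)), mul(SZ, Z))))
  →11  S(S(add(mul(SZ, Z), mul(add(Z, SZ), mul(SZ, Z)))))
  →12  S(S(add(add(Z, mul(Z, Z)), mul(add(Z, SZ), mul(SZ, Z)))))
  →13  S(S(add(mul(Z, Z), mul(add(Z, SZ), mul(SZ, Z)))))
  →14  S(S(add(Z, mul(add(Z, SZ), mul(SZ, Z)))))
  →15  S(S(mul(add(Z, SZ), mul(SZ, Z))))
  →16  S(S(mul(SZ, mul(SZ, Z))))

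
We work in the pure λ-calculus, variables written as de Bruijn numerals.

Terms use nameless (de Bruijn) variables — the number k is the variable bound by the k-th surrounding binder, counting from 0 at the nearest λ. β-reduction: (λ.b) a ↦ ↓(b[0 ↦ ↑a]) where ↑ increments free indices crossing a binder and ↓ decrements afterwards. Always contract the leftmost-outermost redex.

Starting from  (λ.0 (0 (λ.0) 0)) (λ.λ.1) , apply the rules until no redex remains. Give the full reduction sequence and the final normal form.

Answer: normal form = λ.λ.0  (in 4 steps)

Reduction:
  start: (λ.0 (0 (λ.0) 0)) (λ.λ.1)
  step 1: (λ.λ.1) ((λ.λ.1) (λ.0) (λ.λ.1))
  step 2: λ.(λ.λ.1) (λ.0) (λ.λ.1)
  step 3: λ.(λ.λ.0) (λ.λ.1)
  step 4: λ.λ.0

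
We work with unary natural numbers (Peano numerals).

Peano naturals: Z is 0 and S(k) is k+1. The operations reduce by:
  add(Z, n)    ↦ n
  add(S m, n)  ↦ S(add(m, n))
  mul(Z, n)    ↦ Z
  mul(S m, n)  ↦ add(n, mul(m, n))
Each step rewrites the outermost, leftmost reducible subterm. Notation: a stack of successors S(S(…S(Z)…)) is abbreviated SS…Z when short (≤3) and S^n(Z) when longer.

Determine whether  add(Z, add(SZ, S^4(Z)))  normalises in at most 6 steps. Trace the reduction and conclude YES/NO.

  start: add(Z, add(SZ, S^4(Z)))
  [1] add(SZ, S^4(Z))
  [2] S(add(Z, S^4(Z)))
  [3] S^5(Z)

Answer: YES — reaches normal form S^5(Z) in 3 ≤ 6 steps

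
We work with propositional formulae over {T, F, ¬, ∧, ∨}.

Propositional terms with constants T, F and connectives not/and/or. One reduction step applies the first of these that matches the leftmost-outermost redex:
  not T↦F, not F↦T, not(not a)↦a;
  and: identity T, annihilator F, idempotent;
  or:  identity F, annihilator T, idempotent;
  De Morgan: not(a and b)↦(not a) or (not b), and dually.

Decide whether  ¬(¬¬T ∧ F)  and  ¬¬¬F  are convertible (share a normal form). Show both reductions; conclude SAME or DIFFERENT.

Term A:
  start: ¬(¬¬T ∧ F)
  [1] ¬¬¬T ∨ ¬F
  [2] ¬T ∨ ¬F
  [3] F ∨ ¬F
  [4] ¬F
  [5] T

Term B:
  start: ¬¬¬F
  [1] ¬F
  [2] T

Answer: SAME — A ⇓ T, B ⇓ T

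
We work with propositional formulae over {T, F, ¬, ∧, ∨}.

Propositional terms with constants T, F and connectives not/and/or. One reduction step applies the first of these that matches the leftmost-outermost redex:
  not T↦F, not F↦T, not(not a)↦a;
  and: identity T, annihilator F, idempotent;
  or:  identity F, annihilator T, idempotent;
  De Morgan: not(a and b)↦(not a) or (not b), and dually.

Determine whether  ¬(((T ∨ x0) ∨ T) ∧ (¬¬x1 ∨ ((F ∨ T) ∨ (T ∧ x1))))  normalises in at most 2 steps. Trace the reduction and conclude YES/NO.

  start: ¬(((T ∨ x0) ∨ T) ∧ (¬¬x1 ∨ ((F ∨ T) ∨ (T ∧ x1))))
  step 1: ¬((T ∨ x0) ∨ T) ∨ ¬(¬¬x1 ∨ ((F ∨ T) ∨ (T ∧ x1)))
  step 2: (¬(T ∨ x0) ∧ ¬T) ∨ ¬(¬¬x1 ∨ ((F ∨ T) ∨ (T ∧ x1)))

Answer: NO — after 2 steps the term is (¬(T ∨ x0) ∧ ¬T) ∨ ¬(¬¬x1 ∨ ((F ∨ T) ∨ (T ∧ x1))), not yet normal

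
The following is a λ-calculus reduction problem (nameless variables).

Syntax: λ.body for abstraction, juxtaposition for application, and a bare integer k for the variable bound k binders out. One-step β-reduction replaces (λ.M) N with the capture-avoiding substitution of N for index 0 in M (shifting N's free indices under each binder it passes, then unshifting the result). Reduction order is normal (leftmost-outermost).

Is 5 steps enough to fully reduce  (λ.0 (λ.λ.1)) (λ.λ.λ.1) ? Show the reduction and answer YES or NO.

Answer: YES — reaches normal form λ.λ.1 in 2 ≤ 5 steps

Derivation:
  start: (λ.0 (λ.λ.1)) (λ.λ.λ.1)
  step 1: (λ.λ.λ.1) (λ.λ.1)
  step 2: λ.λ.1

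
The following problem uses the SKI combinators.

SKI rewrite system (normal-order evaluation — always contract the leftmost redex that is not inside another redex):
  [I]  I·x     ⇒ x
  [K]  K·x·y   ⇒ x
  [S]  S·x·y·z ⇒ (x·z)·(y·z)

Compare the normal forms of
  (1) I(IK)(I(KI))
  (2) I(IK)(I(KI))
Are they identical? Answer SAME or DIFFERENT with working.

Answer: SAME — A ⇓ K(KI), B ⇓ K(KI)

Reduction:
Term A:
  start: I(IK)(I(KI))
  step 1: IK(I(KI))
  step 2: K(I(KI))
  step 3: K(KI)

Term B:
  start: I(IK)(I(KI))
  step 1: IK(I(KI))
  step 2: K(I(KI))
  step 3: K(KI)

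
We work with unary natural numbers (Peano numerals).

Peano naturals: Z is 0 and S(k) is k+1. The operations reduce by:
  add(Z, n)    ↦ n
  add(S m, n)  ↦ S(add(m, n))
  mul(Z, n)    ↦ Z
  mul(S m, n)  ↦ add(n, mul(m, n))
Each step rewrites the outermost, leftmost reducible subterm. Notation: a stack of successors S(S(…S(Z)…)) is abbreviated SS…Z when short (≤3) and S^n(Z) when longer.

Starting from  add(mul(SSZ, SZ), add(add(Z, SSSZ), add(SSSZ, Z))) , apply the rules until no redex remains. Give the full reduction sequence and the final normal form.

  start: add(mul(SSZ, SZ), add(add(Z, SSSZ), add(SSSZ, Z)))
  step 1: add(add(SZ, mul(SZ, SZ)), add(add(Z, SSSZ), add(SSSZ, Z)))
  step 2: add(S(add(Z, mul(SZ, SZ))), add(add(Z, SSSZ), add(SSSZ, Z)))
  step 3: S(add(add(Z, mul(SZ, SZ)), add(add(Z, SSSZ), add(SSSZ, Z))))
  step 4: S(add(mul(SZ, SZ), add(add(Z, SSSZ), add(SSSZ, Z))))
  step 5: S(add(add(SZ, mul(Z, SZ)), add(add(Z, SSSZ), add(SSSZ, Z))))
  step 6: S(add(S(add(Z, mul(Z, SZ))), add(add(Z, SSSZ), add(SSSZ, Z))))
  step 7: S(S(add(add(Z, mul(Z, SZ)), add(add(Z, SSSZ), add(SSSZ, Z)))))
  step 8: S(S(add(mul(Z, SZ), add(add(Z, SSSZ), add(SSSZ, Z)))))
  step 9: S(S(add(Z, add(add(Z, SSSZ), add(SSSZ, Z)))))
  step 10: S(S(add(add(Z, SSSZ), add(SSSZ, Z))))
  step 11: S(S(add(SSSZ, add(SSSZ, Z))))
  step 12: S(S(S(add(SSZ, add(SSSZ, Z)))))
  step 13: S(S(S(S(add(SZ, add(SSSZ, Z))))))
  step 14: S(S(S(S(S(add(Z, add(SSSZ, Z)))))))
  step 15: S(S(S(S(S(add(SSSZ, Z))))))
  step 16: S(S(S(S(S(S(add(SSZ, Z)))))))
  step 17: S(S(S(S(S(S(S(add(SZ, Z))))))))
  step 18: S(S(S(S(S(S(S(S(add(Z, Z)))))))))
  step 19: S^8(Z)

Answer: normal form = S^8(Z)  (in 19 steps)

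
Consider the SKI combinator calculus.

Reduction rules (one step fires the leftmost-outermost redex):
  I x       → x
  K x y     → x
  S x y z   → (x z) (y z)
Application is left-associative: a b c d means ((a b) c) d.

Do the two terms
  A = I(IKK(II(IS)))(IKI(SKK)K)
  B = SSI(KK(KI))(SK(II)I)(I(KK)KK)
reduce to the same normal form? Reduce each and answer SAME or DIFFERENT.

Term A:
  start: I(IKK(II(IS)))(IKI(SKK)K)
  →1  IKK(II(IS))(IKI(SKK)K)
  →2  KK(II(IS))(IKI(SKK)K)
  →3  K(IKI(SKK)K)
  →4  K(KI(SKK)K)
  →5  K(IK)
  →6  KK

Term B:
  start: SSI(KK(KI))(SK(II)I)(I(KK)KK)
  →1  S(KK(KI))(I(KK(KI)))(SK(II)I)(I(KK)KK)
  →2  KK(KI)(SK(II)I)(I(KK(KI))(SK(II)I))(I(KK)KK)
  →3  K(SK(II)I)(I(KK(KI))(SK(II)I))(I(KK)KK)
  →4  SK(II)I(I(KK)KK)
  →5  KI(III)(I(KK)KK)
  →6  I(I(KK)KK)
  →7  I(KK)KK
  →8  KKKK
  →9  KK

Answer: SAME — A ⇓ KK, B ⇓ KK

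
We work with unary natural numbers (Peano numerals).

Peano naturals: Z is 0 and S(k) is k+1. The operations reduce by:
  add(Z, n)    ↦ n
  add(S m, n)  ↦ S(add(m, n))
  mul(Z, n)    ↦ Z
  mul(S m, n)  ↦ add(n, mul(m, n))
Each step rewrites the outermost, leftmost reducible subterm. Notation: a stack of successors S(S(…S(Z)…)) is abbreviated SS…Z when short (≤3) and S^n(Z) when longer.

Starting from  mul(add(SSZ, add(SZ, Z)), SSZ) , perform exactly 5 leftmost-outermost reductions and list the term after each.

  start: mul(add(SSZ, add(SZ, Z)), SSZ)
  step 1: mul(S(add(SZ, add(SZ, Z))), SSZ)
  step 2: add(SSZ, mul(add(SZ, add(SZ, Z)), SSZ))
  step 3: S(add(SZ, mul(add(SZ, add(SZ, Z)), SSZ)))
  step 4: S(S(add(Z, mul(add(SZ, add(SZ, Z)), SSZ))))
  step 5: S(S(mul(add(SZ, add(SZ, Z)), SSZ)))

Answer: after 5 steps: S(S(mul(add(SZ, add(SZ, Z)), SSZ)))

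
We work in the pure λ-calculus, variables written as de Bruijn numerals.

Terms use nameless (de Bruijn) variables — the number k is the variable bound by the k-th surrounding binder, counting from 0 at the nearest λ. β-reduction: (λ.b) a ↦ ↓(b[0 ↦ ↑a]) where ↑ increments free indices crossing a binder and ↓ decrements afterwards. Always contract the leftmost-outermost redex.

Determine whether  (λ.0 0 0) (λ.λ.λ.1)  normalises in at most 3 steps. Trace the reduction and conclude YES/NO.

  start: (λ.0 0 0) (λ.λ.λ.1)
  →1  (λ.λ.λ.1) (λ.λ.λ.1) (λ.λ.λ.1)
  →2  (λ.λ.1) (λ.λ.λ.1)
  →3  λ.λ.λ.λ.1

Answer: YES — reaches normal form λ.λ.λ.λ.1 in 3 ≤ 3 steps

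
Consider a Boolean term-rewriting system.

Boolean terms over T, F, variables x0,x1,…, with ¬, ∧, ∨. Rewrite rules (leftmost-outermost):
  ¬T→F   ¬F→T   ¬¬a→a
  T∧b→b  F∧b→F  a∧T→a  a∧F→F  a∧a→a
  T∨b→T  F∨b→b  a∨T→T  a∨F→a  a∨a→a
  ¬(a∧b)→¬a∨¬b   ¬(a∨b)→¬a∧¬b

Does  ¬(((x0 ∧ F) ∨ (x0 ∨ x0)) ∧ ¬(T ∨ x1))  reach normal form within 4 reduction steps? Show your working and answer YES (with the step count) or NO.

Answer: NO — after 4 steps the term is ((¬x0 ∨ T) ∧ ¬(x0 ∨ x0)) ∨ ¬¬(T ∨ x1), not yet normal

Derivation:
  start: ¬(((x0 ∧ F) ∨ (x0 ∨ x0)) ∧ ¬(T ∨ x1))
  →1  ¬((x0 ∧ F) ∨ (x0 ∨ x0)) ∨ ¬¬(T ∨ x1)
  →2  (¬(x0 ∧ F) ∧ ¬(x0 ∨ x0)) ∨ ¬¬(T ∨ x1)
  →3  ((¬x0 ∨ ¬F) ∧ ¬(x0 ∨ x0)) ∨ ¬¬(T ∨ x1)
  →4  ((¬x0 ∨ T) ∧ ¬(x0 ∨ x0)) ∨ ¬¬(T ∨ x1)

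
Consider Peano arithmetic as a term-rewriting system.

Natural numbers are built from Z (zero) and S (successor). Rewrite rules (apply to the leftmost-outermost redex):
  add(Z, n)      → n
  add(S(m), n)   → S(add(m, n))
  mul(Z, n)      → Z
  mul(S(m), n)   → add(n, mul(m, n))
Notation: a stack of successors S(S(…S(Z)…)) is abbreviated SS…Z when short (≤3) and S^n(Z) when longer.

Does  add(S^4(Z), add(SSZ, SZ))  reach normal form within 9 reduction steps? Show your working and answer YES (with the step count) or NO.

Answer: YES — reaches normal form S^7(Z) in 8 ≤ 9 steps

Derivation:
  start: add(S^4(Z), add(SSZ, SZ))
  step 1: S(add(SSSZ, add(SSZ, SZ)))
  step 2: S(S(add(SSZ, add(SSZ, SZ))))
  step 3: S(S(S(add(SZ, add(SSZ, SZ)))))
  step 4: S(S(S(S(add(Z, add(SSZ, SZ))))))
  step 5: S(S(S(S(add(SSZ, SZ)))))
  step 6: S(S(S(S(S(add(SZ, SZ))))))
  step 7: S(S(S(S(S(S(add(Z, SZ)))))))
  step 8: S^7(Z)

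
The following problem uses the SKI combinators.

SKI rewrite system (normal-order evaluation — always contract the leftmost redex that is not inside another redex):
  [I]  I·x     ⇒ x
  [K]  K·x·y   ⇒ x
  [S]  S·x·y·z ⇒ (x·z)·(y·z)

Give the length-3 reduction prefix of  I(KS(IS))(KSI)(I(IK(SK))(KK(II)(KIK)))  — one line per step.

Answer: after 3 steps: SS(I(IK(SK))(KK(II)(KIK)))

Reduction:
  start: I(KS(IS))(KSI)(I(IK(SK))(KK(II)(KIK)))
  [1] KS(IS)(KSI)(I(IK(SK))(KK(II)(KIK)))
  [2] S(KSI)(I(IK(SK))(KK(II)(KIK)))
  [3] SS(I(IK(SK))(KK(II)(KIK)))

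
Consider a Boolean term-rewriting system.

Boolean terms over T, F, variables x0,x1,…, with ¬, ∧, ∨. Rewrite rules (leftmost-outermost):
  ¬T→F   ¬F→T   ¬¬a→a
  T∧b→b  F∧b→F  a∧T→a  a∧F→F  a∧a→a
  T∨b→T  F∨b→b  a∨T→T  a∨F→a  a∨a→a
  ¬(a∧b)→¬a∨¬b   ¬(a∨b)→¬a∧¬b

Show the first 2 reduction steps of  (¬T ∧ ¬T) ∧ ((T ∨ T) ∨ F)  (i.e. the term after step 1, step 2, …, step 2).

Answer: after 2 steps: F ∧ ((T ∨ T) ∨ F)

Derivation:
  start: (¬T ∧ ¬T) ∧ ((T ∨ T) ∨ F)
  →1  ¬T ∧ ((T ∨ T) ∨ F)
  →2  F ∧ ((T ∨ T) ∨ F)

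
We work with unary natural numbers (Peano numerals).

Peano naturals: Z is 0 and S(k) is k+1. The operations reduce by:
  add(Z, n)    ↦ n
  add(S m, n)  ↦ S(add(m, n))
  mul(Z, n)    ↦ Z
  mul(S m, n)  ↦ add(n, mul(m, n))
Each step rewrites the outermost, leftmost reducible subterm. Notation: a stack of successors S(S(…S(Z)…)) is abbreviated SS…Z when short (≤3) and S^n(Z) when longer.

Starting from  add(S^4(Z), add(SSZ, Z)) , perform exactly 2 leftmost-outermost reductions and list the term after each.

Answer: after 2 steps: S(S(add(SSZ, add(SSZ, Z))))

Derivation:
  start: add(S^4(Z), add(SSZ, Z))
  →1  S(add(SSSZ, add(SSZ, Z)))
  →2  S(S(add(SSZ, add(SSZ, Z))))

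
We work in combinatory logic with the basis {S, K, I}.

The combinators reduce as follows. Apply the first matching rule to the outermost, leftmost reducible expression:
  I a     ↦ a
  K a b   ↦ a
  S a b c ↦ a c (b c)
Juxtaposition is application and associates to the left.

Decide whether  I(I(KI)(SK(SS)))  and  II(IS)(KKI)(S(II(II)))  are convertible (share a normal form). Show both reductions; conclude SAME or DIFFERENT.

Term A:
  start: I(I(KI)(SK(SS)))
  step 1: I(KI)(SK(SS))
  step 2: KI(SK(SS))
  step 3: I

Term B:
  start: II(IS)(KKI)(S(II(II)))
  step 1: I(IS)(KKI)(S(II(II)))
  step 2: IS(KKI)(S(II(II)))
  step 3: S(KKI)(S(II(II)))
  step 4: SK(S(II(II)))
  step 5: SK(S(I(II)))
  step 6: SK(S(II))
  step 7: SK(SI)

Answer: DIFFERENT — A ⇓ I, B ⇓ SK(SI)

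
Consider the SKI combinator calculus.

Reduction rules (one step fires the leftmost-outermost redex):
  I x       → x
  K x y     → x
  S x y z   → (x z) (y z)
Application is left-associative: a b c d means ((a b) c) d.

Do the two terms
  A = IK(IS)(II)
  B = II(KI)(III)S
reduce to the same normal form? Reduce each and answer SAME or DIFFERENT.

Answer: SAME — A ⇓ S, B ⇓ S

Reduction:
Term A:
  start: IK(IS)(II)
  step 1: K(IS)(II)
  step 2: IS
  step 3: S

Term B:
  start: II(KI)(III)S
  step 1: I(KI)(III)S
  step 2: KI(III)S
  step 3: IS
  step 4: S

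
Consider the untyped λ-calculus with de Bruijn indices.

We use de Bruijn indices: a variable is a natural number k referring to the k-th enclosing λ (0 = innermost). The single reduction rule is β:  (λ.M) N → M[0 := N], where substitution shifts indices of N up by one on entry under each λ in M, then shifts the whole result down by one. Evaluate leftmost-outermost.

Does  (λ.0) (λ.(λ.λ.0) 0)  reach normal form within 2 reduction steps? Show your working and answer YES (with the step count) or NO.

Answer: YES — reaches normal form λ.λ.0 in 2 ≤ 2 steps

Reduction:
  start: (λ.0) (λ.(λ.λ.0) 0)
  →1  λ.(λ.λ.0) 0
  →2  λ.λ.0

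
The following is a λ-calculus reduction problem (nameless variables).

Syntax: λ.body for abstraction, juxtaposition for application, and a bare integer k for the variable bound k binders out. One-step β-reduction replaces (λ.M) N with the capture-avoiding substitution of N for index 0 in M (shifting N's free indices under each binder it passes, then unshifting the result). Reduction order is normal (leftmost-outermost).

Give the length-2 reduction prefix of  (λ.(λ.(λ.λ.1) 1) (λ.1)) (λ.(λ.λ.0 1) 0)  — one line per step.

  start: (λ.(λ.(λ.λ.1) 1) (λ.1)) (λ.(λ.λ.0 1) 0)
  [1] (λ.(λ.λ.1) (λ.(λ.λ.0 1) 0)) (λ.λ.(λ.λ.0 1) 0)
  [2] (λ.λ.1) (λ.(λ.λ.0 1) 0)

Answer: after 2 steps: (λ.λ.1) (λ.(λ.λ.0 1) 0)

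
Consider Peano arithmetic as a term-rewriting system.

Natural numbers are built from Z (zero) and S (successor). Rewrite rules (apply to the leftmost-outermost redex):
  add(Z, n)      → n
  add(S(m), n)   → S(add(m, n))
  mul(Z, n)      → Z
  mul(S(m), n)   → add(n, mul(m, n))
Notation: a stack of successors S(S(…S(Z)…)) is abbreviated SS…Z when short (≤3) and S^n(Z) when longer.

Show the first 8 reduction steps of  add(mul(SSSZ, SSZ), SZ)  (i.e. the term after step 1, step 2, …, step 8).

  start: add(mul(SSSZ, SSZ), SZ)
  [1] add(add(SSZ, mul(SSZ, SSZ)), SZ)
  [2] add(S(add(SZ, mul(SSZ, SSZ))), SZ)
  [3] S(add(add(SZ, mul(SSZ, SSZ)), SZ))
  [4] S(add(S(add(Z, mul(SSZ, SSZ))), SZ))
  [5] S(S(add(add(Z, mul(SSZ, SSZ)), SZ)))
  [6] S(S(add(mul(SSZ, SSZ), SZ)))
  [7] S(S(add(add(SSZ, mul(SZ, SSZ)), SZ)))
  [8] S(S(add(S(add(SZ, mul(SZ, SSZ))), SZ)))

Answer: after 8 steps: S(S(add(S(add(SZ, mul(SZ, SSZ))), SZ)))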